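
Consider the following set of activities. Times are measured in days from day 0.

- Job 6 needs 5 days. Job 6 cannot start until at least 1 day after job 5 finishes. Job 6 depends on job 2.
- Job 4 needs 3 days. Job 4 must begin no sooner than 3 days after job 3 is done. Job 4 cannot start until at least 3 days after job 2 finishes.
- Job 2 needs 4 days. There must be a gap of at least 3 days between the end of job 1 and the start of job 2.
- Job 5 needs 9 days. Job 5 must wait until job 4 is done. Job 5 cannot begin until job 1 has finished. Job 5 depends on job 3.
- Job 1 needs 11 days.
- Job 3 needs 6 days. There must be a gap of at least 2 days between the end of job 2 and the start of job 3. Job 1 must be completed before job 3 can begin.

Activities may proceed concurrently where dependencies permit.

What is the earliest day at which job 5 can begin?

Nothing blocks job 1, so it runs from day 0 to day 11.
After job 1 (finishes day 11, plus 3-day gap → day 14), job 2 can start at day 14 and finishes at day 18.
Job 3 cannot start until job 2 (finishes day 18, plus 2-day gap → day 20); job 1 (finishes day 11). The controlling bound is day 20, so job 3 finishes at 20 + 6 = day 26.
Job 4 needs all of job 3 (finishes day 26, plus 3-day gap → day 29); job 2 (finishes day 18, plus 3-day gap → day 21). That puts its earliest start at day 29; it finishes at 29 + 3 = day 32.
Job 5 waits on job 4 (finishes day 32); job 1 (finishes day 11); job 3 (finishes day 26). The latest of these is day 32, which is the earliest job 5 can start.

32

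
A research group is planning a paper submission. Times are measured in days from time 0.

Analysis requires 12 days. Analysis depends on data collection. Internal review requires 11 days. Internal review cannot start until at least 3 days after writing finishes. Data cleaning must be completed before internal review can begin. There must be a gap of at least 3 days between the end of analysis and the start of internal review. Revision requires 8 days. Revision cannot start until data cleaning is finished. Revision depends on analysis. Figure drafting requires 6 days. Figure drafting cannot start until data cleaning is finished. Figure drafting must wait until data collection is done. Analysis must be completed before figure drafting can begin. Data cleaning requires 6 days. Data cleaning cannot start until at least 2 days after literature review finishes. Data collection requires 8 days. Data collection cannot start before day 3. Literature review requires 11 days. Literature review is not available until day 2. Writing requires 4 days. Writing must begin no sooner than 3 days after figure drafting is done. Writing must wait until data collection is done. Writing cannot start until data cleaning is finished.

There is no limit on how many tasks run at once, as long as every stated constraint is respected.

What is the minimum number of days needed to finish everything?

50

Data collection waits on its own release at day 3, so it starts at day 3 and finishes at 3 + 8 = day 11.
After data collection (finishes day 11), analysis can start at day 11 and finishes at day 23.
After its own release at day 2, literature review can start at day 2 and finishes at day 13.
After literature review (finishes day 13, plus 2-day gap → day 15), data cleaning can start at day 15 and finishes at day 21.
Revision has to wait for data cleaning (finishes day 21); analysis (finishes day 23). The latest of these is day 23, so revision runs day 23 to 23 + 8 = day 31.
Figure drafting has to wait for data cleaning (finishes day 21); data collection (finishes day 11); analysis (finishes day 23). The latest of these is day 23, so figure drafting runs day 23 to 23 + 6 = day 29.
For writing: figure drafting (finishes day 29, plus 3-day gap → day 32); data collection (finishes day 11); data cleaning (finishes day 21). Taking the maximum gives a start of day 32, and it finishes at 32 + 4 = day 36.
For internal review: writing (finishes day 36, plus 3-day gap → day 39); data cleaning (finishes day 21); analysis (finishes day 23, plus 3-day gap → day 26). Taking the maximum gives a start of day 39, and it finishes at 39 + 11 = day 50.
All tasks are finished once the last one completes. Finish times: Literature review at 13, Data collection at 11, Data cleaning at 21, Analysis at 23, Figure drafting at 29, Writing at 36, Internal review at 50, Revision at 31. The latest is day 50.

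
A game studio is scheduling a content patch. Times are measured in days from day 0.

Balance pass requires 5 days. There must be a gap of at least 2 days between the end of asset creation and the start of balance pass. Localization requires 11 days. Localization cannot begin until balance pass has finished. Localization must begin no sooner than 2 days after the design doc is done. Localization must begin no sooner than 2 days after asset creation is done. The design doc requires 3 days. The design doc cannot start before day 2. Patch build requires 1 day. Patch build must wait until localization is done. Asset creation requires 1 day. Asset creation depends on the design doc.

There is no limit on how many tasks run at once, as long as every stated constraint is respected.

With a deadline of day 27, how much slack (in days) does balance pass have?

2

The design doc waits on its own release at day 2, so it starts at day 2 and finishes at 2 + 3 = day 5.
Asset creation waits on the design doc (finishes day 5), so it starts at day 5 and finishes at 5 + 1 = day 6.
Balance pass cannot begin until asset creation (finishes day 6, plus 2-day gap → day 8). It runs from day 8 to 8 + 5 = day 13.

Working backward from the deadline:
Patch build has no dependents, so it just needs to finish by day 27. Starting by 27 − 1 = day 26 achieves that.
Localization has to be done before patch build (must start by day 26). That means finishing by day 26, i.e. starting by 26 − 11 = day 15.
Balance pass feeds into localization (must start by day 15); so balance pass must finish by day 15 and therefore start by day 10.
So balance pass can start as early as day 8 and as late as day 10, giving 10 − 8 = 2 days of slack.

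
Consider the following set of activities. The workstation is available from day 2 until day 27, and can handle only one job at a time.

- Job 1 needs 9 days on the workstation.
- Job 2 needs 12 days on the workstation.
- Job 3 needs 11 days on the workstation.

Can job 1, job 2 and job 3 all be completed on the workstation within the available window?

The workstation window is 27 − 2 = 25 days.
Running back to back, the jobs need 9 + 12 + 11 = 32 days on the workstation.
Since 32 > 25, they cannot all fit.

No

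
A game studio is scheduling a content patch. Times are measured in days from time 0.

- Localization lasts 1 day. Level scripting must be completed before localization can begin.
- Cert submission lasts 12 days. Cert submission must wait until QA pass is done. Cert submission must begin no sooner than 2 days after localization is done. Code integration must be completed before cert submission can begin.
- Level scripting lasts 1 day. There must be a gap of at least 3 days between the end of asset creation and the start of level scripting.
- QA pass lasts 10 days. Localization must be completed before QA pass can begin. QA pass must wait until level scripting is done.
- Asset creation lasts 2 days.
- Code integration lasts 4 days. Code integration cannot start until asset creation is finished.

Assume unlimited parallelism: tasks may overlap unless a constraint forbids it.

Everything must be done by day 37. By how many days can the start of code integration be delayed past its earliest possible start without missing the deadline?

Asset creation has no prerequisites, so it starts at day 0 and finishes at day 2.
Code integration cannot begin until asset creation (finishes day 2). It runs from day 2 to 2 + 4 = day 6.

Working backward from the deadline:
To finish by day 37, cert submission (duration 12) must start no later than day 25.
Code integration has to be done before cert submission (must start by day 25). That means finishing by day 25, i.e. starting by 25 − 4 = day 21.
So code integration can start as early as day 2 and as late as day 21, giving 21 − 2 = 19 days of slack.

19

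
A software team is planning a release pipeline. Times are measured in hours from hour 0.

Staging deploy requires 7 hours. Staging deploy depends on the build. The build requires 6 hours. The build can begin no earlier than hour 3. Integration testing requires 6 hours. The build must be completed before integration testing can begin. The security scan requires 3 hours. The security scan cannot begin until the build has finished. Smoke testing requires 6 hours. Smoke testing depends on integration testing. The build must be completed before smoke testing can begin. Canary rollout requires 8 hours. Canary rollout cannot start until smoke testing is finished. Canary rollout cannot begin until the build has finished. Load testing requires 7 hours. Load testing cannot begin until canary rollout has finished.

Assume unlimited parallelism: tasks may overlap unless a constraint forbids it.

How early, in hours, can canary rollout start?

21

The build waits on its own release at hour 3, so it starts at hour 3 and finishes at 3 + 6 = hour 9.
After the build (finishes hour 9), integration testing can start at hour 9 and finishes at hour 15.
Smoke testing needs all of integration testing (finishes hour 15); the build (finishes hour 9). That puts its earliest start at hour 15; it finishes at 15 + 6 = hour 21.
Canary rollout waits on smoke testing (finishes hour 21); the build (finishes hour 9). The latest of these is hour 21, which is the earliest canary rollout can start.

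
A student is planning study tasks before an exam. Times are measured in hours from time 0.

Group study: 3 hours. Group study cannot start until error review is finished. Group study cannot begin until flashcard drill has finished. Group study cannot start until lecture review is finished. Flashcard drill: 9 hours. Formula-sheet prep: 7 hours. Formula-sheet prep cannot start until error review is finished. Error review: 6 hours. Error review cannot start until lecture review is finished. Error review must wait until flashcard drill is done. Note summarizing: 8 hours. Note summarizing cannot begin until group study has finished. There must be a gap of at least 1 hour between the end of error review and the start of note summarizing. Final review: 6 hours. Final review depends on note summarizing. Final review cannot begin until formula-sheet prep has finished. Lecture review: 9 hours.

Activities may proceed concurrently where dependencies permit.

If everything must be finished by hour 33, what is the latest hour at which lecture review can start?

Final review must finish by hour 33; it takes 6 hours, so it must start by 33 − 6 = hour 27.
Note summarizing has to be done before final review (must start by hour 27). That means finishing by hour 27, i.e. starting by 27 − 8 = hour 19.
Group study has to be done before note summarizing (must start by hour 19). That means finishing by hour 19, i.e. starting by 19 − 3 = hour 16.
Formula-sheet prep has to be done before final review (must start by hour 27). That means finishing by hour 27, i.e. starting by 27 − 7 = hour 20.
Error review must finish in time for group study (must start by hour 16); note summarizing (must start by hour 19, minus 1-hour gap → hour 18); formula-sheet prep (must start by hour 20). The tightest is hour 16, so error review must start by 16 − 6 = hour 10.
Lecture review has several dependents: error review (must start by hour 10); group study (must start by hour 16). The earliest of those limits is hour 10, so lecture review must start by 10 − 9 = hour 1.

1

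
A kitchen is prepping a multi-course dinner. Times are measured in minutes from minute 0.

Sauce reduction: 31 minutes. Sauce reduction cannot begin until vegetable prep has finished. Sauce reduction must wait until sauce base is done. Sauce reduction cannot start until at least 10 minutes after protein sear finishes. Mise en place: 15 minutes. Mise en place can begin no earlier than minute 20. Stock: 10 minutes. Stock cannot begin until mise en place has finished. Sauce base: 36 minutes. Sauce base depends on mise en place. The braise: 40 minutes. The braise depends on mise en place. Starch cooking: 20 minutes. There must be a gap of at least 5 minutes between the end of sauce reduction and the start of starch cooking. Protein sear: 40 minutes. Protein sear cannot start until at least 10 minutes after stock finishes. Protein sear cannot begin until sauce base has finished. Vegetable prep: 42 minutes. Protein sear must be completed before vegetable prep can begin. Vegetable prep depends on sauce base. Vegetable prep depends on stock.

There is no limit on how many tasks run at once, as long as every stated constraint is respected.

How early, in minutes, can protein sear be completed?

Mise en place waits on its own release at minute 20, so it starts at minute 20 and finishes at 20 + 15 = minute 35.
Sauce base cannot begin until mise en place (finishes minute 35). It runs from minute 35 to 35 + 36 = minute 71.
After mise en place (finishes minute 35), stock can start at minute 35 and finishes at minute 45.
Protein sear has to wait for stock (finishes minute 45, plus 10-minute gap → minute 55); sauce base (finishes minute 71). The latest of these is minute 71, so protein sear runs minute 71 to 71 + 40 = minute 111.

111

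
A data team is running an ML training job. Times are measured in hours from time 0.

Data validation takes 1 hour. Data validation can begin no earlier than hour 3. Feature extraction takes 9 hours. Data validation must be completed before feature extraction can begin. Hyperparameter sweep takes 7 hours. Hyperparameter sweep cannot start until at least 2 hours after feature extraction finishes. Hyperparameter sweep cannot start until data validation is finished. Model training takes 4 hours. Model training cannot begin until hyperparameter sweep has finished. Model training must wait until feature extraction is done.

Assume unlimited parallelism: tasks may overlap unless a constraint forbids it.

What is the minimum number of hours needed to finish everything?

26

Data validation waits on its own release at hour 3, so it starts at hour 3 and finishes at 3 + 1 = hour 4.
Feature extraction waits on data validation (finishes hour 4), so it starts at hour 4 and finishes at 4 + 9 = hour 13.
For hyperparameter sweep: feature extraction (finishes hour 13, plus 2-hour gap → hour 15); data validation (finishes hour 4). Taking the maximum gives a start of hour 15, and it finishes at 15 + 7 = hour 22.
Model training has to wait for hyperparameter sweep (finishes hour 22); feature extraction (finishes hour 13). The latest of these is hour 22, so model training runs hour 22 to 22 + 4 = hour 26.
All tasks are finished once the last one completes. Finish times: Data validation at 4, Feature extraction at 13, Hyperparameter sweep at 22, Model training at 26. The latest is hour 26.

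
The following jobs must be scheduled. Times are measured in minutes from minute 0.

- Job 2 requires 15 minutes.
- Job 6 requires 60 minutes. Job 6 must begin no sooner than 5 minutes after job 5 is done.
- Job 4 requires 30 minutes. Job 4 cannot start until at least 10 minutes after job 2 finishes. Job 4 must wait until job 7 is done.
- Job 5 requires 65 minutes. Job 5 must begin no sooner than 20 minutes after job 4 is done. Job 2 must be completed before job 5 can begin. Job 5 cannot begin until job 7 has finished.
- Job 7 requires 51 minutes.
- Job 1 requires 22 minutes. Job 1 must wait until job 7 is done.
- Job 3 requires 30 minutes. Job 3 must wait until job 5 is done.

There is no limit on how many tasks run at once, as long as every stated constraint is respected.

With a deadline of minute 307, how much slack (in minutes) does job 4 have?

76

Nothing blocks job 7, so it runs from minute 0 to minute 51.
Job 2 can start immediately at minute 0; it finishes at minute 15.
Job 4 needs all of job 2 (finishes minute 15, plus 10-minute gap → minute 25); job 7 (finishes minute 51). That puts its earliest start at minute 51; it finishes at 51 + 30 = minute 81.

Working backward from the deadline:
To finish by minute 307, job 3 (duration 30) must start no later than minute 277.
Job 6 must finish by minute 307; it takes 60 minutes, so it must start by 307 − 60 = minute 247.
Job 5 has several dependents: job 3 (must start by minute 277); job 6 (must start by minute 247, minus 5-minute gap → minute 242). The earliest of those limits is minute 242, so job 5 must start by 242 − 65 = minute 177.
Job 4 has to be done before job 5 (must start by minute 177, minus 20-minute gap → minute 157). That means finishing by minute 157, i.e. starting by 157 − 30 = minute 127.
So job 4 can start as early as minute 51 and as late as minute 127, giving 127 − 51 = 76 minutes of slack.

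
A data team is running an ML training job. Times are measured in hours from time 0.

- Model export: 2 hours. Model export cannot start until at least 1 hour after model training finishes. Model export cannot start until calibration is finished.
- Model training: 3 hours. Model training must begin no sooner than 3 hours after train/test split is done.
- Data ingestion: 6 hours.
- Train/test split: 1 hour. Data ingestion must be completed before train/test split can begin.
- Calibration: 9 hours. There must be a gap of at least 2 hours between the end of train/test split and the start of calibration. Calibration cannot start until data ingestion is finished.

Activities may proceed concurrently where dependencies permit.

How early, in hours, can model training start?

10

Nothing blocks data ingestion, so it runs from hour 0 to hour 6.
Train/test split cannot begin until data ingestion (finishes hour 6). It runs from hour 6 to 6 + 1 = hour 7.
Model training waits on train/test split (finishes hour 7, plus 3-hour gap → hour 10), so the earliest it can start is hour 10.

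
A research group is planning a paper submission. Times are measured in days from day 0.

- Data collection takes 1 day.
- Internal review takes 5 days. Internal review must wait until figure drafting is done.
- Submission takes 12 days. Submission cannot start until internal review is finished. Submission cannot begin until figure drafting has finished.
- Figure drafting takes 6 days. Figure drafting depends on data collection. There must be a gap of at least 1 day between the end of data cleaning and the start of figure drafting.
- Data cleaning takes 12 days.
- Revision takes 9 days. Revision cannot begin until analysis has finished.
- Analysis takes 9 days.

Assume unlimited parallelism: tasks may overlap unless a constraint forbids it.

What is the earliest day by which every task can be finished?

Analysis has no prerequisites, so it starts at day 0 and finishes at day 9.
After analysis (finishes day 9), revision can start at day 9 and finishes at day 18.
Nothing blocks data cleaning, so it runs from day 0 to day 12.
Data collection can start immediately at day 0; it finishes at day 1.
Figure drafting needs all of data collection (finishes day 1); data cleaning (finishes day 12, plus 1-day gap → day 13). That puts its earliest start at day 13; it finishes at 13 + 6 = day 19.
After figure drafting (finishes day 19), internal review can start at day 19 and finishes at day 24.
Submission cannot start until internal review (finishes day 24); figure drafting (finishes day 19). The controlling bound is day 24, so submission finishes at 24 + 12 = day 36.
All tasks are finished once the last one completes. Finish times: Data collection at 1, Data cleaning at 12, Analysis at 9, Figure drafting at 19, Internal review at 24, Revision at 18, Submission at 36. The latest is day 36.

36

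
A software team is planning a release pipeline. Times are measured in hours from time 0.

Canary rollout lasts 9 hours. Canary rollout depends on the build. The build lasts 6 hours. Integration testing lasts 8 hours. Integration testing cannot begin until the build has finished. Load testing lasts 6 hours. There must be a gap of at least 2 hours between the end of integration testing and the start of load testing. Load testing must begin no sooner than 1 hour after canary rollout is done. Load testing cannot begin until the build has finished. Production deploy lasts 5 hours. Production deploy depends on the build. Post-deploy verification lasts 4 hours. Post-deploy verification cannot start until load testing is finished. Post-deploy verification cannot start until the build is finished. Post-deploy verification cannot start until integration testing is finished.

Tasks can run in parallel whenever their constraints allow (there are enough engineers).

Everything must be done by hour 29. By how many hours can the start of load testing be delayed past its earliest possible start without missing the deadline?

Nothing blocks the build, so it runs from hour 0 to hour 6.
Canary rollout waits on the build (finishes hour 6), so it starts at hour 6 and finishes at 6 + 9 = hour 15.
Integration testing cannot begin until the build (finishes hour 6). It runs from hour 6 to 6 + 8 = hour 14.
Load testing needs all of integration testing (finishes hour 14, plus 2-hour gap → hour 16); canary rollout (finishes hour 15, plus 1-hour gap → hour 16); the build (finishes hour 6). That puts its earliest start at hour 16; it finishes at 16 + 6 = hour 22.

Working backward from the deadline:
Post-deploy verification must finish by hour 29; it takes 4 hours, so it must start by 29 − 4 = hour 25.
Load testing feeds into post-deploy verification (must start by hour 25); so load testing must finish by hour 25 and therefore start by hour 19.
So load testing can start as early as hour 16 and as late as hour 19, giving 19 − 16 = 3 hours of slack.

3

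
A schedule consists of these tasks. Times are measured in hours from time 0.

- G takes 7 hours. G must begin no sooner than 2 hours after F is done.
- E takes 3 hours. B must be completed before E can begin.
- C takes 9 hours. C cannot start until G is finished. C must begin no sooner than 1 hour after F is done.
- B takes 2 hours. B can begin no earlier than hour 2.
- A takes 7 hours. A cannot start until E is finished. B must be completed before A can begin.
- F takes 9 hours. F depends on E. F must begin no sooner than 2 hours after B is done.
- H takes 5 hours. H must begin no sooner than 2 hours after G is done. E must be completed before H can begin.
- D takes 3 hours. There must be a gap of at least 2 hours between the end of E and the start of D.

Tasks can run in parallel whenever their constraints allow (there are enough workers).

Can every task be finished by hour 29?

B cannot begin until its own release at hour 2. It runs from hour 2 to 2 + 2 = hour 4.
After B (finishes hour 4), E can start at hour 4 and finishes at hour 7.
F needs all of E (finishes hour 7); B (finishes hour 4, plus 2-hour gap → hour 6). That puts its earliest start at hour 7; it finishes at 7 + 9 = hour 16.
G cannot begin until F (finishes hour 16, plus 2-hour gap → hour 18). It runs from hour 18 to 18 + 7 = hour 25.
H cannot start until G (finishes hour 25, plus 2-hour gap → hour 27); E (finishes hour 7). The controlling bound is hour 27, so H finishes at 27 + 5 = hour 32.
C has to wait for G (finishes hour 25); F (finishes hour 16, plus 1-hour gap → hour 17). The latest of these is hour 25, so C runs hour 25 to 25 + 9 = hour 34.
D waits on E (finishes hour 7, plus 2-hour gap → hour 9), so it starts at hour 9 and finishes at 9 + 3 = hour 12.
A cannot start until E (finishes hour 7); B (finishes hour 4). The controlling bound is hour 7, so A finishes at 7 + 7 = hour 14.
The earliest everything can be done is hour 34, which is after the deadline of 29, so it is not possible.

No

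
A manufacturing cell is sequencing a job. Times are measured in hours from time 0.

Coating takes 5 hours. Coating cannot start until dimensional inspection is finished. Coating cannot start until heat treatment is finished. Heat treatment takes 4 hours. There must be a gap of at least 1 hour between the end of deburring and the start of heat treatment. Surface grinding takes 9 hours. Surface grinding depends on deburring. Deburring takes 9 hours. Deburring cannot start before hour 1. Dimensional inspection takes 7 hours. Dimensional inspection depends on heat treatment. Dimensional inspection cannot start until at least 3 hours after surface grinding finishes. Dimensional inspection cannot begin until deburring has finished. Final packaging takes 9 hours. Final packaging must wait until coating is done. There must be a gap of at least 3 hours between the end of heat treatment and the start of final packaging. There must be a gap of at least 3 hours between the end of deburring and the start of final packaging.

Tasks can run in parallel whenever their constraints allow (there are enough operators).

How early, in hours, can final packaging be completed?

43

Deburring waits on its own release at hour 1, so it starts at hour 1 and finishes at 1 + 9 = hour 10.
Surface grinding waits on deburring (finishes hour 10), so it starts at hour 10 and finishes at 10 + 9 = hour 19.
Heat treatment cannot begin until deburring (finishes hour 10, plus 1-hour gap → hour 11). It runs from hour 11 to 11 + 4 = hour 15.
Dimensional inspection cannot start until heat treatment (finishes hour 15); surface grinding (finishes hour 19, plus 3-hour gap → hour 22); deburring (finishes hour 10). The controlling bound is hour 22, so dimensional inspection finishes at 22 + 7 = hour 29.
Coating needs all of dimensional inspection (finishes hour 29); heat treatment (finishes hour 15). That puts its earliest start at hour 29; it finishes at 29 + 5 = hour 34.
For final packaging: coating (finishes hour 34); heat treatment (finishes hour 15, plus 3-hour gap → hour 18); deburring (finishes hour 10, plus 3-hour gap → hour 13). Taking the maximum gives a start of hour 34, and it finishes at 34 + 9 = hour 43.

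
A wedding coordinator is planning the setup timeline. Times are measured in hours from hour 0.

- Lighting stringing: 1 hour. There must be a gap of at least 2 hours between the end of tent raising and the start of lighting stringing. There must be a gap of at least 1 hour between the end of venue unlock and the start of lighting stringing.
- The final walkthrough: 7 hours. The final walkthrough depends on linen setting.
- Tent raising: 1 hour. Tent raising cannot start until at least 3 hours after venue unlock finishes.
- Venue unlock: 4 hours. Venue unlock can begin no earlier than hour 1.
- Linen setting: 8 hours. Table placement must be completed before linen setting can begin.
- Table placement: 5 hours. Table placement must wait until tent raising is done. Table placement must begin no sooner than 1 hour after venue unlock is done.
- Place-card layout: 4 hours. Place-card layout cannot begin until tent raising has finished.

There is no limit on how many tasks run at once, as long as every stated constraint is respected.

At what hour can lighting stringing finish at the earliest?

12

Venue unlock waits on its own release at hour 1, so it starts at hour 1 and finishes at 1 + 4 = hour 5.
After venue unlock (finishes hour 5, plus 3-hour gap → hour 8), tent raising can start at hour 8 and finishes at hour 9.
Lighting stringing has to wait for tent raising (finishes hour 9, plus 2-hour gap → hour 11); venue unlock (finishes hour 5, plus 1-hour gap → hour 6). The latest of these is hour 11, so lighting stringing runs hour 11 to 11 + 1 = hour 12.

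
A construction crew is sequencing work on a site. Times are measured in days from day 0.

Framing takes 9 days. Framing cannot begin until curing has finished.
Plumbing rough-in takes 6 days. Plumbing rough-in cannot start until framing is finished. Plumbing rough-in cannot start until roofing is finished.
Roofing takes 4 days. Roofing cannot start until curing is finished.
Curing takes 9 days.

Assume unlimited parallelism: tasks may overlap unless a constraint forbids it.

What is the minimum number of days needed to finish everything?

Curing has no prerequisites, so it starts at day 0 and finishes at day 9.
Roofing cannot begin until curing (finishes day 9). It runs from day 9 to 9 + 4 = day 13.
Framing cannot begin until curing (finishes day 9). It runs from day 9 to 9 + 9 = day 18.
Plumbing rough-in needs all of framing (finishes day 18); roofing (finishes day 13). That puts its earliest start at day 18; it finishes at 18 + 6 = day 24.
All tasks are finished once the last one completes. Finish times: Curing at 9, Framing at 18, Roofing at 13, Plumbing rough-in at 24. The latest is day 24.

24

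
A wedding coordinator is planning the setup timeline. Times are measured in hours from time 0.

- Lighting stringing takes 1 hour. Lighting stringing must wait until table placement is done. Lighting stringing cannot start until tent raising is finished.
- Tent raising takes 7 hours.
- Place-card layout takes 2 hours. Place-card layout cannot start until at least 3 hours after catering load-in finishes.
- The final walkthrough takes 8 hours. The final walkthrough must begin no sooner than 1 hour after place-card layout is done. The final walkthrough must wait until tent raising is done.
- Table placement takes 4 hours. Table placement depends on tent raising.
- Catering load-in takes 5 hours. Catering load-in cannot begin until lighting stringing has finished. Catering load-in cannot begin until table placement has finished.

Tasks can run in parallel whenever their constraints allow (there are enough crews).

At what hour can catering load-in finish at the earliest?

Nothing blocks tent raising, so it runs from hour 0 to hour 7.
Table placement cannot begin until tent raising (finishes hour 7). It runs from hour 7 to 7 + 4 = hour 11.
For lighting stringing: table placement (finishes hour 11); tent raising (finishes hour 7). Taking the maximum gives a start of hour 11, and it finishes at 11 + 1 = hour 12.
Catering load-in has to wait for lighting stringing (finishes hour 12); table placement (finishes hour 11). The latest of these is hour 12, so catering load-in runs hour 12 to 12 + 5 = hour 17.

17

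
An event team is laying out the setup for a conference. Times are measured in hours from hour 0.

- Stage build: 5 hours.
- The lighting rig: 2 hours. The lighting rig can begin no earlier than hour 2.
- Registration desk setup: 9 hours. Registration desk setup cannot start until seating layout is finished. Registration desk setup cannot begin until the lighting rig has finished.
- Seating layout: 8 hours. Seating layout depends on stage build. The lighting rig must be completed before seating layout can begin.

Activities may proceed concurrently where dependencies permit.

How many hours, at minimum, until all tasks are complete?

After its own release at hour 2, the lighting rig can start at hour 2 and finishes at hour 4.
Stage build has no prerequisites, so it starts at hour 0 and finishes at hour 5.
Seating layout cannot start until stage build (finishes hour 5); the lighting rig (finishes hour 4). The controlling bound is hour 5, so seating layout finishes at 5 + 8 = hour 13.
Registration desk setup needs all of seating layout (finishes hour 13); the lighting rig (finishes hour 4). That puts its earliest start at hour 13; it finishes at 13 + 9 = hour 22.
All tasks are finished once the last one completes. Finish times: Stage build at 5, The lighting rig at 4, Seating layout at 13, Registration desk setup at 22. The latest is hour 22.

22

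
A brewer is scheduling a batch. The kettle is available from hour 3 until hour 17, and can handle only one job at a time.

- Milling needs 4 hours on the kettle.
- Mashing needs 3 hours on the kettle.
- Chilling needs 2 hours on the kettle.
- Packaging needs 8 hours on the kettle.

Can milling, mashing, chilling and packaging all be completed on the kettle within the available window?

No

The kettle window is 17 − 3 = 14 hours.
Running back to back, the jobs need 4 + 3 + 2 + 8 = 17 hours on the kettle.
Since 17 > 14, they cannot all fit.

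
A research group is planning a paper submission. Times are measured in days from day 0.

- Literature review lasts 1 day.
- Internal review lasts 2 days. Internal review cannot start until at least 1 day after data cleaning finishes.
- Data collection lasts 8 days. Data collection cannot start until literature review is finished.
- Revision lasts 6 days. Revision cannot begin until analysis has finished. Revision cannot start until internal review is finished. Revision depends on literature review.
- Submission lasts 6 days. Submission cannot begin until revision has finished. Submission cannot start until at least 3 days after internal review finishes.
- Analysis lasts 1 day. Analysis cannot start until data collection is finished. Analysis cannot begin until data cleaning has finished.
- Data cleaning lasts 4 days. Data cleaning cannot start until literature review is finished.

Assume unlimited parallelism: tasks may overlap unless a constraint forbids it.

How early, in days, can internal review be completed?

Literature review can start immediately at day 0; it finishes at day 1.
Data cleaning cannot begin until literature review (finishes day 1). It runs from day 1 to 1 + 4 = day 5.
Internal review waits on data cleaning (finishes day 5, plus 1-day gap → day 6), so it starts at day 6 and finishes at 6 + 2 = day 8.

8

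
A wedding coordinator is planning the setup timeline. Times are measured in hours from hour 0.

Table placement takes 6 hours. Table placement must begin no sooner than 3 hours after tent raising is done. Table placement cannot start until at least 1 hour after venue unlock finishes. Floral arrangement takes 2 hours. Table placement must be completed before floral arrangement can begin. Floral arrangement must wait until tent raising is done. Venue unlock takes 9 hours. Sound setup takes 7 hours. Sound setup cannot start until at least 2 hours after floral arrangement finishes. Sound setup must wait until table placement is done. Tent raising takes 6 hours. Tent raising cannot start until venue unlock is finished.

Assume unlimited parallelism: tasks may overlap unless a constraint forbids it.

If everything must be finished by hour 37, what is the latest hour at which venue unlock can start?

2

To finish by hour 37, sound setup (duration 7) must start no later than hour 30.
Since sound setup (must start by hour 30, minus 2-hour gap → hour 28) depends on it, floral arrangement must finish by hour 28. Backing off its 2-hour duration gives a latest start of hour 26.
Table placement feeds floral arrangement (must start by hour 26); sound setup (must start by hour 30). Taking the minimum, table placement must finish by hour 26 and start by 26 − 6 = hour 20.
Tent raising has several dependents: table placement (must start by hour 20, minus 3-hour gap → hour 17); floral arrangement (must start by hour 26). The earliest of those limits is hour 17, so tent raising must start by 17 − 6 = hour 11.
Venue unlock must finish in time for tent raising (must start by hour 11); table placement (must start by hour 20, minus 1-hour gap → hour 19). The tightest is hour 11, so venue unlock must start by 11 − 9 = hour 2.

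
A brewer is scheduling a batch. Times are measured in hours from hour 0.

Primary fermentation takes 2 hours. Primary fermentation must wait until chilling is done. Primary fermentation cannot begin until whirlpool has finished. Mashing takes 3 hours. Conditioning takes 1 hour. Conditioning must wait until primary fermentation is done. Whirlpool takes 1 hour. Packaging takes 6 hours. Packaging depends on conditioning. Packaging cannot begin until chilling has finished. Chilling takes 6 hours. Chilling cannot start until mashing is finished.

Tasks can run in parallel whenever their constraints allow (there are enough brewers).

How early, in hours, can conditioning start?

Nothing blocks whirlpool, so it runs from hour 0 to hour 1.
Mashing can start immediately at hour 0; it finishes at hour 3.
Chilling waits on mashing (finishes hour 3), so it starts at hour 3 and finishes at 3 + 6 = hour 9.
For primary fermentation: chilling (finishes hour 9); whirlpool (finishes hour 1). Taking the maximum gives a start of hour 9, and it finishes at 9 + 2 = hour 11.
Conditioning waits on primary fermentation (finishes hour 11), so the earliest it can start is hour 11.

11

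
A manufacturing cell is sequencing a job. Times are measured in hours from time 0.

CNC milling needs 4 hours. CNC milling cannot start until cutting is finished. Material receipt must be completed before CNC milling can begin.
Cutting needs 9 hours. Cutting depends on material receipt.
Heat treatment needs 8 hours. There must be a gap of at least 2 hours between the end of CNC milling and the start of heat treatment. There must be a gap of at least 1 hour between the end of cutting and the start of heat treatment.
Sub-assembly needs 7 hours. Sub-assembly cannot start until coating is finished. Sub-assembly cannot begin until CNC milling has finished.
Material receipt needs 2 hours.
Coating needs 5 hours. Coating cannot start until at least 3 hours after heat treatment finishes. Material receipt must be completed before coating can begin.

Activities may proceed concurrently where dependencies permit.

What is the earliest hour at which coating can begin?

28

Material receipt has no prerequisites, so it starts at hour 0 and finishes at hour 2.
Cutting cannot begin until material receipt (finishes hour 2). It runs from hour 2 to 2 + 9 = hour 11.
For CNC milling: cutting (finishes hour 11); material receipt (finishes hour 2). Taking the maximum gives a start of hour 11, and it finishes at 11 + 4 = hour 15.
Heat treatment has to wait for CNC milling (finishes hour 15, plus 2-hour gap → hour 17); cutting (finishes hour 11, plus 1-hour gap → hour 12). The latest of these is hour 17, so heat treatment runs hour 17 to 17 + 8 = hour 25.
Coating waits on heat treatment (finishes hour 25, plus 3-hour gap → hour 28); material receipt (finishes hour 2). The latest of these is hour 28, which is the earliest coating can start.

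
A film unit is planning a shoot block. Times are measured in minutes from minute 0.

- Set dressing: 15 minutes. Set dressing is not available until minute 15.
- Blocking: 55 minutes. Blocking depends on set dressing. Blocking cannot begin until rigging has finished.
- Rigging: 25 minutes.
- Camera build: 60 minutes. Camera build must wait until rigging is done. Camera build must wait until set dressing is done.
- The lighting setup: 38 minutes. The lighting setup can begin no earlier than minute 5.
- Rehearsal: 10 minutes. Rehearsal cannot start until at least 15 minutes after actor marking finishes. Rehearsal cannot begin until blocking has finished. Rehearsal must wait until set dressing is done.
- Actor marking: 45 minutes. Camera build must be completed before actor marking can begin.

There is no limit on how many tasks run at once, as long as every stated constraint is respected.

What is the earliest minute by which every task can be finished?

The lighting setup waits on its own release at minute 5, so it starts at minute 5 and finishes at 5 + 38 = minute 43.
Set dressing waits on its own release at minute 15, so it starts at minute 15 and finishes at 15 + 15 = minute 30.
Rigging has no prerequisites, so it starts at minute 0 and finishes at minute 25.
Blocking needs all of set dressing (finishes minute 30); rigging (finishes minute 25). That puts its earliest start at minute 30; it finishes at 30 + 55 = minute 85.
For camera build: rigging (finishes minute 25); set dressing (finishes minute 30). Taking the maximum gives a start of minute 30, and it finishes at 30 + 60 = minute 90.
After camera build (finishes minute 90), actor marking can start at minute 90 and finishes at minute 135.
Rehearsal has to wait for actor marking (finishes minute 135, plus 15-minute gap → minute 150); blocking (finishes minute 85); set dressing (finishes minute 30). The latest of these is minute 150, so rehearsal runs minute 150 to 150 + 10 = minute 160.
All tasks are finished once the last one completes. Finish times: Rigging at 25, Set dressing at 30, The lighting setup at 43, Camera build at 90, Blocking at 85, Actor marking at 135, Rehearsal at 160. The latest is minute 160.

160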